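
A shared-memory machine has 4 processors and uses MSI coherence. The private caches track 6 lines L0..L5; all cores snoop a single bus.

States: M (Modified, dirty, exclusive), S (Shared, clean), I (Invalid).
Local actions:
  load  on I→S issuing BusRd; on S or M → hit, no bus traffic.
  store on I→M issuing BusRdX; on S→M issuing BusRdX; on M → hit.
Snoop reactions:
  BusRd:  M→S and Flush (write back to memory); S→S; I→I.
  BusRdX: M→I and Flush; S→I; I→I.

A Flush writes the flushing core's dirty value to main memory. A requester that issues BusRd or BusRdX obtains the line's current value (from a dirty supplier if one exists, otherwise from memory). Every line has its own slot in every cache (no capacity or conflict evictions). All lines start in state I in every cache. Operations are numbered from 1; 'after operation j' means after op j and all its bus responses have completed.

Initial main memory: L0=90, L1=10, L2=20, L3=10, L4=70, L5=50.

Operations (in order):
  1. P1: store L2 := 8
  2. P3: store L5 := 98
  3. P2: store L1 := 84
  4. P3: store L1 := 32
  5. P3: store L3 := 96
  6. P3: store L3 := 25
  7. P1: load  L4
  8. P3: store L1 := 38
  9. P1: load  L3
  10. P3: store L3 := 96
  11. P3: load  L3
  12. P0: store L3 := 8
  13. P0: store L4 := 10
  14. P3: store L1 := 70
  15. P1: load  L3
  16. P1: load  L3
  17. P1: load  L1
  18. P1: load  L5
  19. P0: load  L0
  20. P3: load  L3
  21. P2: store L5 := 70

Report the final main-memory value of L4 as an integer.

step 1: P1: store L2 := 8  ⟶  IMII  (L2)  txn=BusRdX  M[L2]=20
step 2: P3: store L5 := 98  ⟶  IIIM  (L5)  txn=BusRdX  M[L5]=50
step 3: P2: store L1 := 84  ⟶  IIMI  (L1)  txn=BusRdX  M[L1]=10
step 4: P3: store L1 := 32  ⟶  IIIM  (L1)  txn=BusRdX+Flush  M[L1]=84
step 5: P3: store L3 := 96  ⟶  IIIM  (L3)  txn=BusRdX  M[L3]=10
step 6: P3: store L3 := 25  ⟶  IIIM  (L3)  txn=∅  M[L3]=10
step 7: P1: load  L4  ⟶  ISII  (L4)  txn=BusRd  M[L4]=70
step 8: P3: store L1 := 38  ⟶  IIIM  (L1)  txn=∅  M[L1]=84
step 9: P1: load  L3  ⟶  ISIS  (L3)  txn=BusRd+Flush  M[L3]=25
step 10: P3: store L3 := 96  ⟶  IIIM  (L3)  txn=BusRdX  M[L3]=25
step 11: P3: load  L3  ⟶  IIIM  (L3)  txn=∅  M[L3]=25
step 12: P0: store L3 := 8  ⟶  MIII  (L3)  txn=BusRdX+Flush  M[L3]=96
step 13: P0: store L4 := 10  ⟶  MIII  (L4)  txn=BusRdX  M[L4]=70
step 14: P3: store L1 := 70  ⟶  IIIM  (L1)  txn=∅  M[L1]=84
step 15: P1: load  L3  ⟶  SSII  (L3)  txn=BusRd+Flush  M[L3]=8
step 16: P1: load  L3  ⟶  SSII  (L3)  txn=∅  M[L3]=8
step 17: P1: load  L1  ⟶  ISIS  (L1)  txn=BusRd+Flush  M[L1]=70
step 18: P1: load  L5  ⟶  ISIS  (L5)  txn=BusRd+Flush  M[L5]=98
step 19: P0: load  L0  ⟶  SIII  (L0)  txn=BusRd  M[L0]=90
step 20: P3: load  L3  ⟶  SSIS  (L3)  txn=BusRd  M[L3]=8
step 21: P2: store L5 := 70  ⟶  IIMI  (L5)  txn=BusRdX  M[L5]=98

memory[L4] = 70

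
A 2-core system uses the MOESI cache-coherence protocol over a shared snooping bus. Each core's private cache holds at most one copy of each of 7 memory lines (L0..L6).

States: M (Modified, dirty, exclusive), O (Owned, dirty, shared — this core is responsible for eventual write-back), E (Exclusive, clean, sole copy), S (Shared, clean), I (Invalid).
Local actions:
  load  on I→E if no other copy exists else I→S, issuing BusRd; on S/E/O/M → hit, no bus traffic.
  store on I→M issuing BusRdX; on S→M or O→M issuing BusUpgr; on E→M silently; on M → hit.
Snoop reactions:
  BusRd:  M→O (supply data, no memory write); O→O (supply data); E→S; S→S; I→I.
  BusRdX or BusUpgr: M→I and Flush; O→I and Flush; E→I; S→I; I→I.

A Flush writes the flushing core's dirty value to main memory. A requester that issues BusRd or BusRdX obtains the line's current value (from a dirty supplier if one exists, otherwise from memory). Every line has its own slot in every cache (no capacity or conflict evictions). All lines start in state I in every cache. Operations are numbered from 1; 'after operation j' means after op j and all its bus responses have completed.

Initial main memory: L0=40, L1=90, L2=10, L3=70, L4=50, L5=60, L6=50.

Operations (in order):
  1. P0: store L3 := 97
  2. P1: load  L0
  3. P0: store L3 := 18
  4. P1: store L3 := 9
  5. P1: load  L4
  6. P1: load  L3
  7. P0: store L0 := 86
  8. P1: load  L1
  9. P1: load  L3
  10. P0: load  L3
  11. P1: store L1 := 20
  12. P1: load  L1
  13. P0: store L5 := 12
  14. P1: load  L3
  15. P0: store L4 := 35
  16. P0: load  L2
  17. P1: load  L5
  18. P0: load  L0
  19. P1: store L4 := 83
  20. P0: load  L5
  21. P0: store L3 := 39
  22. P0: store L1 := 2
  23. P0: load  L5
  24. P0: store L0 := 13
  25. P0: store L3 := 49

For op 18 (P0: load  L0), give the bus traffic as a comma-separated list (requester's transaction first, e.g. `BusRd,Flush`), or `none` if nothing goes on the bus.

bus = none

1. P0: store L3 := 97  bus=[BusRdX]  L3: P0=M P1=I  mem[L3]=70
2. P1: load  L0  bus=[BusRd]  L0: P0=I P1=E  mem[L0]=40
3. P0: store L3 := 18  bus=[-]  L3: P0=M P1=I  mem[L3]=70
4. P1: store L3 := 9  bus=[BusRdX,Flush]  L3: P0=I P1=M  mem[L3]=18
5. P1: load  L4  bus=[BusRd]  L4: P0=I P1=E  mem[L4]=50
6. P1: load  L3  bus=[-]  L3: P0=I P1=M  mem[L3]=18
7. P0: store L0 := 86  bus=[BusRdX]  L0: P0=M P1=I  mem[L0]=40
8. P1: load  L1  bus=[BusRd]  L1: P0=I P1=E  mem[L1]=90
9. P1: load  L3  bus=[-]  L3: P0=I P1=M  mem[L3]=18
10. P0: load  L3  bus=[BusRd]  L3: P0=S P1=O  mem[L3]=18
11. P1: store L1 := 20  bus=[-]  L1: P0=I P1=M  mem[L1]=90
12. P1: load  L1  bus=[-]  L1: P0=I P1=M  mem[L1]=90
13. P0: store L5 := 12  bus=[BusRdX]  L5: P0=M P1=I  mem[L5]=60
14. P1: load  L3  bus=[-]  L3: P0=S P1=O  mem[L3]=18
15. P0: store L4 := 35  bus=[BusRdX]  L4: P0=M P1=I  mem[L4]=50
16. P0: load  L2  bus=[BusRd]  L2: P0=E P1=I  mem[L2]=10
17. P1: load  L5  bus=[BusRd]  L5: P0=O P1=S  mem[L5]=60
18. P0: load  L0  bus=[-]  L0: P0=M P1=I  mem[L0]=40
19. P1: store L4 := 83  bus=[BusRdX,Flush]  L4: P0=I P1=M  mem[L4]=35
20. P0: load  L5  bus=[-]  L5: P0=O P1=S  mem[L5]=60
21. P0: store L3 := 39  bus=[BusUpgr,Flush]  L3: P0=M P1=I  mem[L3]=9
22. P0: store L1 := 2  bus=[BusRdX,Flush]  L1: P0=M P1=I  mem[L1]=20
23. P0: load  L5  bus=[-]  L5: P0=O P1=S  mem[L5]=60
24. P0: store L0 := 13  bus=[-]  L0: P0=M P1=I  mem[L0]=40
25. P0: store L3 := 49  bus=[-]  L3: P0=M P1=I  mem[L3]=9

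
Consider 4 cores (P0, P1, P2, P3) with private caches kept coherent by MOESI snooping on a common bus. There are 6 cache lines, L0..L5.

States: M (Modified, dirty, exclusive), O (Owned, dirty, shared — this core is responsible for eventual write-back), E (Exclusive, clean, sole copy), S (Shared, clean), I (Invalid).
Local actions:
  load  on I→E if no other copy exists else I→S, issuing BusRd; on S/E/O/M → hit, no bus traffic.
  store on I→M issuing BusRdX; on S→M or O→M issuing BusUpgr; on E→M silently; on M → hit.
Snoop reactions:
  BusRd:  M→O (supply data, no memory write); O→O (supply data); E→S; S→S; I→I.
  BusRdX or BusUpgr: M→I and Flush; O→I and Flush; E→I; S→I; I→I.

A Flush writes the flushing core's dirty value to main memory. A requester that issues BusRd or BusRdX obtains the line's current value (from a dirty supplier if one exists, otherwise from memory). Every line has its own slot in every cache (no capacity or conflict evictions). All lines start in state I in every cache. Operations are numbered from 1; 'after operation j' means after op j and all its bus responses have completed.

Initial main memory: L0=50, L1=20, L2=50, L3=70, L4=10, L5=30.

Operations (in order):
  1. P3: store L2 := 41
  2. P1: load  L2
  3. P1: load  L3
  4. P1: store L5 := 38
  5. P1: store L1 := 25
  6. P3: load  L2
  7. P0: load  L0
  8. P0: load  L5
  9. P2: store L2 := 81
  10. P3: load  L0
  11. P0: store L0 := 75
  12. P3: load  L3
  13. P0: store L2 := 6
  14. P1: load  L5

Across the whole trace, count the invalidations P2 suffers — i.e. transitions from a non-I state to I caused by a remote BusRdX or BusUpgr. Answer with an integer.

invalidations = 1

step 1: P3: store L2 := 41  ⟶  IIIM  (L2)  txn=BusRdX  M[L2]=50
step 2: P1: load  L2  ⟶  ISIO  (L2)  txn=BusRd  M[L2]=50
step 3: P1: load  L3  ⟶  IEII  (L3)  txn=BusRd  M[L3]=70
step 4: P1: store L5 := 38  ⟶  IMII  (L5)  txn=BusRdX  M[L5]=30
step 5: P1: store L1 := 25  ⟶  IMII  (L1)  txn=BusRdX  M[L1]=20
step 6: P3: load  L2  ⟶  ISIO  (L2)  txn=∅  M[L2]=50
step 7: P0: load  L0  ⟶  EIII  (L0)  txn=BusRd  M[L0]=50
step 8: P0: load  L5  ⟶  SOII  (L5)  txn=BusRd  M[L5]=30
step 9: P2: store L2 := 81  ⟶  IIMI  (L2)  txn=BusRdX+Flush  M[L2]=41
step 10: P3: load  L0  ⟶  SIIS  (L0)  txn=BusRd  M[L0]=50
step 11: P0: store L0 := 75  ⟶  MIII  (L0)  txn=BusUpgr  M[L0]=50
step 12: P3: load  L3  ⟶  ISIS  (L3)  txn=BusRd  M[L3]=70
step 13: P0: store L2 := 6  ⟶  MIII  (L2)  txn=BusRdX+Flush  M[L2]=81
step 14: P1: load  L5  ⟶  SOII  (L5)  txn=∅  M[L5]=30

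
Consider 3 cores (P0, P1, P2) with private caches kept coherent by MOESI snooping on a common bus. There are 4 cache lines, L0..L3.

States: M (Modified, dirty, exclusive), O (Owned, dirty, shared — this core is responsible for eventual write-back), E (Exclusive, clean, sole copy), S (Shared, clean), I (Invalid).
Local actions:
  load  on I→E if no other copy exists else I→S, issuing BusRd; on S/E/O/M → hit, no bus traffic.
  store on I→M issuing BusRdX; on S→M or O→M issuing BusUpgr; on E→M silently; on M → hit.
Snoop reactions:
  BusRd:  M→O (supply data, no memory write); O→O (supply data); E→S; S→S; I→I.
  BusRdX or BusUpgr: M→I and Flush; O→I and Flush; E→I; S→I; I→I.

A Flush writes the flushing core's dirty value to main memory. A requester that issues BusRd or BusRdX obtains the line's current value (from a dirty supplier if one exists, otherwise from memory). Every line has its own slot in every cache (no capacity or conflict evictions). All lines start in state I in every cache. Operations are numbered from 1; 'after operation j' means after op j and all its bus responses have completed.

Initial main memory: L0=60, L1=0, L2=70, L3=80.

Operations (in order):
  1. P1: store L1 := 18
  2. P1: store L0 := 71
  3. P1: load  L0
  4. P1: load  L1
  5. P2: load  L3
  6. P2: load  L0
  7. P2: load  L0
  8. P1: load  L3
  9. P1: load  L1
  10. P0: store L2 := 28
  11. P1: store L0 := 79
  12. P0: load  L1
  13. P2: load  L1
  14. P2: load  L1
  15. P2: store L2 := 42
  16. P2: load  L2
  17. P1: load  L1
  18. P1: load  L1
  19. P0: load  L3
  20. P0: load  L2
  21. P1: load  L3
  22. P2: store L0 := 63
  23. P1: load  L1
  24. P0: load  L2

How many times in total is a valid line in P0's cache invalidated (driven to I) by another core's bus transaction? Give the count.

step 1: P1: store L1 := 18  ⟶  IMI  (L1)  txn=BusRdX  M[L1]=0
step 2: P1: store L0 := 71  ⟶  IMI  (L0)  txn=BusRdX  M[L0]=60
step 3: P1: load  L0  ⟶  IMI  (L0)  txn=∅  M[L0]=60
step 4: P1: load  L1  ⟶  IMI  (L1)  txn=∅  M[L1]=0
step 5: P2: load  L3  ⟶  IIE  (L3)  txn=BusRd  M[L3]=80
step 6: P2: load  L0  ⟶  IOS  (L0)  txn=BusRd  M[L0]=60
step 7: P2: load  L0  ⟶  IOS  (L0)  txn=∅  M[L0]=60
step 8: P1: load  L3  ⟶  ISS  (L3)  txn=BusRd  M[L3]=80
step 9: P1: load  L1  ⟶  IMI  (L1)  txn=∅  M[L1]=0
step 10: P0: store L2 := 28  ⟶  MII  (L2)  txn=BusRdX  M[L2]=70
step 11: P1: store L0 := 79  ⟶  IMI  (L0)  txn=BusUpgr  M[L0]=60
step 12: P0: load  L1  ⟶  SOI  (L1)  txn=BusRd  M[L1]=0
step 13: P2: load  L1  ⟶  SOS  (L1)  txn=BusRd  M[L1]=0
step 14: P2: load  L1  ⟶  SOS  (L1)  txn=∅  M[L1]=0
step 15: P2: store L2 := 42  ⟶  IIM  (L2)  txn=BusRdX+Flush  M[L2]=28
step 16: P2: load  L2  ⟶  IIM  (L2)  txn=∅  M[L2]=28
step 17: P1: load  L1  ⟶  SOS  (L1)  txn=∅  M[L1]=0
step 18: P1: load  L1  ⟶  SOS  (L1)  txn=∅  M[L1]=0
step 19: P0: load  L3  ⟶  SSS  (L3)  txn=BusRd  M[L3]=80
step 20: P0: load  L2  ⟶  SIO  (L2)  txn=BusRd  M[L2]=28
step 21: P1: load  L3  ⟶  SSS  (L3)  txn=∅  M[L3]=80
step 22: P2: store L0 := 63  ⟶  IIM  (L0)  txn=BusRdX+Flush  M[L0]=79
step 23: P1: load  L1  ⟶  SOS  (L1)  txn=∅  M[L1]=0
step 24: P0: load  L2  ⟶  SIO  (L2)  txn=∅  M[L2]=28

invalidations = 1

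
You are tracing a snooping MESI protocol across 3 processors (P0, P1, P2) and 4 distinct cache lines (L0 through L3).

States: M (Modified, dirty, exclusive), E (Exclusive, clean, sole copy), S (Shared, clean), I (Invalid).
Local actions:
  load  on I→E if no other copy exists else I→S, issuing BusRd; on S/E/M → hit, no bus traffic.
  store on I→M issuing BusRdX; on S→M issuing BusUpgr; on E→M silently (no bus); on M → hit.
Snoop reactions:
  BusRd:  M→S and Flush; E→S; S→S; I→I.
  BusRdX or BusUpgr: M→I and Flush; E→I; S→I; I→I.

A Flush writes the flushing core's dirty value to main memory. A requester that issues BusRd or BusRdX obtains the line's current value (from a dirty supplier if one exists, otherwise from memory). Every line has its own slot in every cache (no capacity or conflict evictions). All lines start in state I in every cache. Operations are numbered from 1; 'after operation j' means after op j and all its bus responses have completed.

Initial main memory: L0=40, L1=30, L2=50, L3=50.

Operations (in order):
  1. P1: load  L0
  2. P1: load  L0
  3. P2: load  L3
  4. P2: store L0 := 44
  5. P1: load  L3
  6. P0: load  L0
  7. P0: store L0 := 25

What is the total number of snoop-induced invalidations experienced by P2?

invalidations = 1

  op1 P1: load  L0 → I/E/I on L0; bus BusRd; mem=40
  op2 P1: load  L0 → I/E/I on L0; bus (none); mem=40
  op3 P2: load  L3 → I/I/E on L3; bus BusRd; mem=50
  op4 P2: store L0 := 44 → I/I/M on L0; bus BusRdX; mem=40
  op5 P1: load  L3 → I/S/S on L3; bus BusRd; mem=50
  op6 P0: load  L0 → S/I/S on L0; bus BusRd Flush; mem=44
  op7 P0: store L0 := 25 → M/I/I on L0; bus BusUpgr; mem=44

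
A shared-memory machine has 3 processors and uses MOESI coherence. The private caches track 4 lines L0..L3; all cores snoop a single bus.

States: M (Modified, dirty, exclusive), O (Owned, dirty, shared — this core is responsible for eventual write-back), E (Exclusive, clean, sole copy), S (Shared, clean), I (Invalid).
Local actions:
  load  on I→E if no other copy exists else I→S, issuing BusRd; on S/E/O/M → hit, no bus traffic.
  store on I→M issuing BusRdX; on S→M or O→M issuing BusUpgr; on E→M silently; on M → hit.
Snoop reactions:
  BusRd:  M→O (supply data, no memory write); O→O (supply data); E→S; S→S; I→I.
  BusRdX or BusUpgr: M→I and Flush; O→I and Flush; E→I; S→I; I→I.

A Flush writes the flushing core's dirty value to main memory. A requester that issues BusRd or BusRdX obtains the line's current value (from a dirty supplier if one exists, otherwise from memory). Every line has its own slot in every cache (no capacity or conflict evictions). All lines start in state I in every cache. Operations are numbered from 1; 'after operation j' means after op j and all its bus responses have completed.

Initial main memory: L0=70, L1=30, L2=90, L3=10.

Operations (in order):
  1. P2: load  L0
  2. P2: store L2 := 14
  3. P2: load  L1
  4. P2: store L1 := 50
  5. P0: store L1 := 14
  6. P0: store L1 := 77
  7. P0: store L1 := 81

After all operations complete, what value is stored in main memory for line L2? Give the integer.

memory[L2] = 90

step 1: P2: load  L0  ⟶  IIE  (L0)  txn=BusRd  M[L0]=70
step 2: P2: store L2 := 14  ⟶  IIM  (L2)  txn=BusRdX  M[L2]=90
step 3: P2: load  L1  ⟶  IIE  (L1)  txn=BusRd  M[L1]=30
step 4: P2: store L1 := 50  ⟶  IIM  (L1)  txn=∅  M[L1]=30
step 5: P0: store L1 := 14  ⟶  MII  (L1)  txn=BusRdX+Flush  M[L1]=50
step 6: P0: store L1 := 77  ⟶  MII  (L1)  txn=∅  M[L1]=50
step 7: P0: store L1 := 81  ⟶  MII  (L1)  txn=∅  M[L1]=50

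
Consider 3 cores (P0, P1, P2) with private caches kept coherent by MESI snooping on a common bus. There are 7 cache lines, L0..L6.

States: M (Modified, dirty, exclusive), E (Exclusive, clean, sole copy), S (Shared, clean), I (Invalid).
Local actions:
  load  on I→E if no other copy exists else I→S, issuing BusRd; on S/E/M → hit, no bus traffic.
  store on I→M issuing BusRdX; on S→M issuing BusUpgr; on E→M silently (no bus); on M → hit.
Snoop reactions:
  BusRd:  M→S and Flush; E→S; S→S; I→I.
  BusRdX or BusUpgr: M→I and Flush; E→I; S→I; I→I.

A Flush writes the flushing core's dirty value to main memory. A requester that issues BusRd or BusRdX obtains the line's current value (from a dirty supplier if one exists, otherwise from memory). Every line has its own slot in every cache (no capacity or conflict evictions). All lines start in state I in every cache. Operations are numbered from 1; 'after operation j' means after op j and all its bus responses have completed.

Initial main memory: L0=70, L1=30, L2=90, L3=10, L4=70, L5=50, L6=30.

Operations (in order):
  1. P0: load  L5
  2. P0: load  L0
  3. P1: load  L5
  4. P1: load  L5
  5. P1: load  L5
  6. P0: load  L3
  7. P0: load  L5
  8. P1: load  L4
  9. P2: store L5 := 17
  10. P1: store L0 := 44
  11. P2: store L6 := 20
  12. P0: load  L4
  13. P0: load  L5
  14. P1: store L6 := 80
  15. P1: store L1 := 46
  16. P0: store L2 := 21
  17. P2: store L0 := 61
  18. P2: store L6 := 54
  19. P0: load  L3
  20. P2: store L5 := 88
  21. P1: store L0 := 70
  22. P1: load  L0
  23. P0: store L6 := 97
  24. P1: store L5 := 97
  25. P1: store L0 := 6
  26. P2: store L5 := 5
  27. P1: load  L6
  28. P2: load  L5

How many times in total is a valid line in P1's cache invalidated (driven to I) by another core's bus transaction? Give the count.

invalidations = 4

step 1: P0: load  L5  ⟶  EII  (L5)  txn=BusRd  M[L5]=50
step 2: P0: load  L0  ⟶  EII  (L0)  txn=BusRd  M[L0]=70
step 3: P1: load  L5  ⟶  SSI  (L5)  txn=BusRd  M[L5]=50
step 4: P1: load  L5  ⟶  SSI  (L5)  txn=∅  M[L5]=50
step 5: P1: load  L5  ⟶  SSI  (L5)  txn=∅  M[L5]=50
step 6: P0: load  L3  ⟶  EII  (L3)  txn=BusRd  M[L3]=10
step 7: P0: load  L5  ⟶  SSI  (L5)  txn=∅  M[L5]=50
step 8: P1: load  L4  ⟶  IEI  (L4)  txn=BusRd  M[L4]=70
step 9: P2: store L5 := 17  ⟶  IIM  (L5)  txn=BusRdX  M[L5]=50
step 10: P1: store L0 := 44  ⟶  IMI  (L0)  txn=BusRdX  M[L0]=70
step 11: P2: store L6 := 20  ⟶  IIM  (L6)  txn=BusRdX  M[L6]=30
step 12: P0: load  L4  ⟶  SSI  (L4)  txn=BusRd  M[L4]=70
step 13: P0: load  L5  ⟶  SIS  (L5)  txn=BusRd+Flush  M[L5]=17
step 14: P1: store L6 := 80  ⟶  IMI  (L6)  txn=BusRdX+Flush  M[L6]=20
step 15: P1: store L1 := 46  ⟶  IMI  (L1)  txn=BusRdX  M[L1]=30
step 16: P0: store L2 := 21  ⟶  MII  (L2)  txn=BusRdX  M[L2]=90
step 17: P2: store L0 := 61  ⟶  IIM  (L0)  txn=BusRdX+Flush  M[L0]=44
step 18: P2: store L6 := 54  ⟶  IIM  (L6)  txn=BusRdX+Flush  M[L6]=80
step 19: P0: load  L3  ⟶  EII  (L3)  txn=∅  M[L3]=10
step 20: P2: store L5 := 88  ⟶  IIM  (L5)  txn=BusUpgr  M[L5]=17
step 21: P1: store L0 := 70  ⟶  IMI  (L0)  txn=BusRdX+Flush  M[L0]=61
step 22: P1: load  L0  ⟶  IMI  (L0)  txn=∅  M[L0]=61
step 23: P0: store L6 := 97  ⟶  MII  (L6)  txn=BusRdX+Flush  M[L6]=54
step 24: P1: store L5 := 97  ⟶  IMI  (L5)  txn=BusRdX+Flush  M[L5]=88
step 25: P1: store L0 := 6  ⟶  IMI  (L0)  txn=∅  M[L0]=61
step 26: P2: store L5 := 5  ⟶  IIM  (L5)  txn=BusRdX+Flush  M[L5]=97
step 27: P1: load  L6  ⟶  SSI  (L6)  txn=BusRd+Flush  M[L6]=97
step 28: P2: load  L5  ⟶  IIM  (L5)  txn=∅  M[L5]=97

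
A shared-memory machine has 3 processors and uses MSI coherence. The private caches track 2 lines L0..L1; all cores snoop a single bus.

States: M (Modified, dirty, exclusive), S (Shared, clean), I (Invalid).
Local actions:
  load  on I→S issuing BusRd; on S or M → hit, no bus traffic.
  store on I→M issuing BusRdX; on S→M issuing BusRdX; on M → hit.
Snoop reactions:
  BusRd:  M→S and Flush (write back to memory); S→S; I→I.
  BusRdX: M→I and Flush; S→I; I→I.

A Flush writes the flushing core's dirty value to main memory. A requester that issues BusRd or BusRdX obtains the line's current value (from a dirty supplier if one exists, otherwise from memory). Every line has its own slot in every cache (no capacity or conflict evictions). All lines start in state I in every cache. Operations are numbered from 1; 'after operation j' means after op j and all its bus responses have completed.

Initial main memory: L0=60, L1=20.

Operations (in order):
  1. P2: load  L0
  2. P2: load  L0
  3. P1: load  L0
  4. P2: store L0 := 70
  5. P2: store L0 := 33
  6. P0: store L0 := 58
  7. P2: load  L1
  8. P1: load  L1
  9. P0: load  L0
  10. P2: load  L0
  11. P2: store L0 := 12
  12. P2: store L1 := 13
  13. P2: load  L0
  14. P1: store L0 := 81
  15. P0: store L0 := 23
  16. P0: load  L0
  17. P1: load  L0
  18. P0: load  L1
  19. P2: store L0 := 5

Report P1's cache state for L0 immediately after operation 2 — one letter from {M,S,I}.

state = I

  op1 P2: load  L0 → I/I/S on L0; bus BusRd; mem=60
  op2 P2: load  L0 → I/I/S on L0; bus (none); mem=60
  op3 P1: load  L0 → I/S/S on L0; bus BusRd; mem=60
  op4 P2: store L0 := 70 → I/I/M on L0; bus BusRdX; mem=60
  op5 P2: store L0 := 33 → I/I/M on L0; bus (none); mem=60
  op6 P0: store L0 := 58 → M/I/I on L0; bus BusRdX Flush; mem=33
  op7 P2: load  L1 → I/I/S on L1; bus BusRd; mem=20
  op8 P1: load  L1 → I/S/S on L1; bus BusRd; mem=20
  op9 P0: load  L0 → M/I/I on L0; bus (none); mem=33
  op10 P2: load  L0 → S/I/S on L0; bus BusRd Flush; mem=58
  op11 P2: store L0 := 12 → I/I/M on L0; bus BusRdX; mem=58
  op12 P2: store L1 := 13 → I/I/M on L1; bus BusRdX; mem=20
  op13 P2: load  L0 → I/I/M on L0; bus (none); mem=58
  op14 P1: store L0 := 81 → I/M/I on L0; bus BusRdX Flush; mem=12
  op15 P0: store L0 := 23 → M/I/I on L0; bus BusRdX Flush; mem=81
  op16 P0: load  L0 → M/I/I on L0; bus (none); mem=81
  op17 P1: load  L0 → S/S/I on L0; bus BusRd Flush; mem=23
  op18 P0: load  L1 → S/I/S on L1; bus BusRd Flush; mem=13
  op19 P2: store L0 := 5 → I/I/M on L0; bus BusRdX; mem=23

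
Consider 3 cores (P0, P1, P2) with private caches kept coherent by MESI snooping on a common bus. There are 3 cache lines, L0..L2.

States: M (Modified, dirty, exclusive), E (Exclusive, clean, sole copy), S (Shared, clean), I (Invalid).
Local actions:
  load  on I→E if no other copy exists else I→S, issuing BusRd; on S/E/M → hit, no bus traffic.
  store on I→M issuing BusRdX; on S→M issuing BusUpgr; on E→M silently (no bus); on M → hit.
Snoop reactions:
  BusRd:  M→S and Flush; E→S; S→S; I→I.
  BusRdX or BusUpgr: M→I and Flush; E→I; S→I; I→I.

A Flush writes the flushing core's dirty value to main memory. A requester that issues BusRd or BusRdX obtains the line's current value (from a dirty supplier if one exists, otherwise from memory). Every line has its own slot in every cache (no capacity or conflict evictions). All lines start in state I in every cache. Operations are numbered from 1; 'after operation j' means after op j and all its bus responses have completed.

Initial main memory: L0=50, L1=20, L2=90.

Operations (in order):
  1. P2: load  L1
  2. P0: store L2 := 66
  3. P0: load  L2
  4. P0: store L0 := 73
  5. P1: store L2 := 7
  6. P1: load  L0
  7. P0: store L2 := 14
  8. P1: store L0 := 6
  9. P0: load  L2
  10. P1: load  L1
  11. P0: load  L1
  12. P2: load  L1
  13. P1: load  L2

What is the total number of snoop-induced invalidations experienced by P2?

[1] P2: load  L1 | P0:I, P1:I, P2:E(20) | bus: BusRd
[2] P0: store L2 := 66 | P0:M(66), P1:I, P2:I | bus: BusRdX
[3] P0: load  L2 | P0:M(66), P1:I, P2:I | bus: none
[4] P0: store L0 := 73 | P0:M(73), P1:I, P2:I | bus: BusRdX
[5] P1: store L2 := 7 | P0:I, P1:M(7), P2:I | bus: BusRdX,Flush
[6] P1: load  L0 | P0:S(73), P1:S(73), P2:I | bus: BusRd,Flush
[7] P0: store L2 := 14 | P0:M(14), P1:I, P2:I | bus: BusRdX,Flush
[8] P1: store L0 := 6 | P0:I, P1:M(6), P2:I | bus: BusUpgr
[9] P0: load  L2 | P0:M(14), P1:I, P2:I | bus: none
[10] P1: load  L1 | P0:I, P1:S(20), P2:S(20) | bus: BusRd
[11] P0: load  L1 | P0:S(20), P1:S(20), P2:S(20) | bus: BusRd
[12] P2: load  L1 | P0:S(20), P1:S(20), P2:S(20) | bus: none
[13] P1: load  L2 | P0:S(14), P1:S(14), P2:I | bus: BusRd,Flush

invalidations = 0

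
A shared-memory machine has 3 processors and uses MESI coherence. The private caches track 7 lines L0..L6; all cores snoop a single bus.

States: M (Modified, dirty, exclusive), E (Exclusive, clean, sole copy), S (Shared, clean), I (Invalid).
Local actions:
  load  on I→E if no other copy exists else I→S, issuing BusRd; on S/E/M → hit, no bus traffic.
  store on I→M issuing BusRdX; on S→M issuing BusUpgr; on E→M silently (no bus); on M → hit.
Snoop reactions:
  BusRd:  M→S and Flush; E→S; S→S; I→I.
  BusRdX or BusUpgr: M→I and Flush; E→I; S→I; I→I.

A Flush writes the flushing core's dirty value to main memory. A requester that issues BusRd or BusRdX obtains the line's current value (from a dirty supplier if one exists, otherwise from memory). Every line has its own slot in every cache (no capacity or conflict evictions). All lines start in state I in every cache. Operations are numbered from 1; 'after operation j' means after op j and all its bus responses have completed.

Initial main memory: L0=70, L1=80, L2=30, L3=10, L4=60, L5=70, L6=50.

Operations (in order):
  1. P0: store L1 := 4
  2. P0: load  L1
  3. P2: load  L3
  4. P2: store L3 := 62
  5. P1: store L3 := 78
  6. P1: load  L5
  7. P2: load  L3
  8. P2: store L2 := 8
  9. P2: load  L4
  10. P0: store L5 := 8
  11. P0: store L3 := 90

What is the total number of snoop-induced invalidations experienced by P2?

invalidations = 2

  op1 P0: store L1 := 4 → M/I/I on L1; bus BusRdX; mem=80
  op2 P0: load  L1 → M/I/I on L1; bus (none); mem=80
  op3 P2: load  L3 → I/I/E on L3; bus BusRd; mem=10
  op4 P2: store L3 := 62 → I/I/M on L3; bus (none); mem=10
  op5 P1: store L3 := 78 → I/M/I on L3; bus BusRdX Flush; mem=62
  op6 P1: load  L5 → I/E/I on L5; bus BusRd; mem=70
  op7 P2: load  L3 → I/S/S on L3; bus BusRd Flush; mem=78
  op8 P2: store L2 := 8 → I/I/M on L2; bus BusRdX; mem=30
  op9 P2: load  L4 → I/I/E on L4; bus BusRd; mem=60
  op10 P0: store L5 := 8 → M/I/I on L5; bus BusRdX; mem=70
  op11 P0: store L3 := 90 → M/I/I on L3; bus BusRdX; mem=78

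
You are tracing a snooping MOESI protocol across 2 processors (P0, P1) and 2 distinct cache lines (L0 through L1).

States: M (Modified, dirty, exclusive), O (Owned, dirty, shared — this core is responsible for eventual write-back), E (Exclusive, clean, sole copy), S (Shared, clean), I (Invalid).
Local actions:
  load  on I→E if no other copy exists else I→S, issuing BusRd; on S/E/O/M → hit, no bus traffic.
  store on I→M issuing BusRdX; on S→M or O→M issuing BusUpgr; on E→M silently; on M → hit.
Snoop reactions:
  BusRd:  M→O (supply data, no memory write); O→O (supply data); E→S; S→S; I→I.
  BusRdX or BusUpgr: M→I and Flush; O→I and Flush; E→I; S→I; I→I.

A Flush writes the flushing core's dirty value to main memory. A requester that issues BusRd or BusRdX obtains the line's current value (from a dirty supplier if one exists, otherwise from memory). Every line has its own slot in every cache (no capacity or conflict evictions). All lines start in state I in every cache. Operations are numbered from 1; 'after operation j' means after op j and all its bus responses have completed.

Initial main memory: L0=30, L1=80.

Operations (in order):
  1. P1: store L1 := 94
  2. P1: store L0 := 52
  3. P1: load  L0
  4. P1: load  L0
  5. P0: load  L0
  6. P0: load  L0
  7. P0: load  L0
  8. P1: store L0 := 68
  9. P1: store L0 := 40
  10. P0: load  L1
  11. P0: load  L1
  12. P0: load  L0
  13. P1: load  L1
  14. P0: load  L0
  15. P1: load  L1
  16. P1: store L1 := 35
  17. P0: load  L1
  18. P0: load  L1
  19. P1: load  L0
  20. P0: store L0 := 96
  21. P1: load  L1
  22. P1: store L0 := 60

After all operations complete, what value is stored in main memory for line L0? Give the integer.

  op1 P1: store L1 := 94 → I/M on L1; bus BusRdX; mem=80
  op2 P1: store L0 := 52 → I/M on L0; bus BusRdX; mem=30
  op3 P1: load  L0 → I/M on L0; bus (none); mem=30
  op4 P1: load  L0 → I/M on L0; bus (none); mem=30
  op5 P0: load  L0 → S/O on L0; bus BusRd; mem=30
  op6 P0: load  L0 → S/O on L0; bus (none); mem=30
  op7 P0: load  L0 → S/O on L0; bus (none); mem=30
  op8 P1: store L0 := 68 → I/M on L0; bus BusUpgr; mem=30
  op9 P1: store L0 := 40 → I/M on L0; bus (none); mem=30
  op10 P0: load  L1 → S/O on L1; bus BusRd; mem=80
  op11 P0: load  L1 → S/O on L1; bus (none); mem=80
  op12 P0: load  L0 → S/O on L0; bus BusRd; mem=30
  op13 P1: load  L1 → S/O on L1; bus (none); mem=80
  op14 P0: load  L0 → S/O on L0; bus (none); mem=30
  op15 P1: load  L1 → S/O on L1; bus (none); mem=80
  op16 P1: store L1 := 35 → I/M on L1; bus BusUpgr; mem=80
  op17 P0: load  L1 → S/O on L1; bus BusRd; mem=80
  op18 P0: load  L1 → S/O on L1; bus (none); mem=80
  op19 P1: load  L0 → S/O on L0; bus (none); mem=30
  op20 P0: store L0 := 96 → M/I on L0; bus BusUpgr Flush; mem=40
  op21 P1: load  L1 → S/O on L1; bus (none); mem=80
  op22 P1: store L0 := 60 → I/M on L0; bus BusRdX Flush; mem=96

memory[L0] = 96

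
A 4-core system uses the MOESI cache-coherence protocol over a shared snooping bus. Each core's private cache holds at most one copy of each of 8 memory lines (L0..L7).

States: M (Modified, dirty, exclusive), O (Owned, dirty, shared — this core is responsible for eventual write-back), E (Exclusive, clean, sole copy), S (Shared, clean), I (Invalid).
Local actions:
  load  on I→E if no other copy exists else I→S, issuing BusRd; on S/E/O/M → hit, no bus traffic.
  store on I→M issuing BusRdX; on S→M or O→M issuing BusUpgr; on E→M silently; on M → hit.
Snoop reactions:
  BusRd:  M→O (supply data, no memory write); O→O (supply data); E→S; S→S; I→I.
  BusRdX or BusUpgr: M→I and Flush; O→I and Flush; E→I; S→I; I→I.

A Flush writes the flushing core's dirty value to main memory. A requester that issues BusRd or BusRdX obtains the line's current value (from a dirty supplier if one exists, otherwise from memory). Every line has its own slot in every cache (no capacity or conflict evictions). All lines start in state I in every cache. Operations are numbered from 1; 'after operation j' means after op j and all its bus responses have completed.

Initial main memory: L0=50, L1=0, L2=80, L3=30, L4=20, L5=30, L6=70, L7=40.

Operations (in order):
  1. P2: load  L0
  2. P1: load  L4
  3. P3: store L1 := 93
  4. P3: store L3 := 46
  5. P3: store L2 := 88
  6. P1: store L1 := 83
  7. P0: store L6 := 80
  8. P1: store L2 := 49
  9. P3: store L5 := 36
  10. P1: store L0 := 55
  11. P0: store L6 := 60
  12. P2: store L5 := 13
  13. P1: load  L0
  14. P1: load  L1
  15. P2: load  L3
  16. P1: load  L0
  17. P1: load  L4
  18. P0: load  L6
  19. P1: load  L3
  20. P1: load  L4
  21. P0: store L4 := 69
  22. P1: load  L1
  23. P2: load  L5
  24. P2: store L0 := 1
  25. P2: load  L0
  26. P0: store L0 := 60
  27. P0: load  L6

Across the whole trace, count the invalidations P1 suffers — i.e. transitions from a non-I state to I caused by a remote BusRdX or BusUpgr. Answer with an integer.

invalidations = 2

[1] P2: load  L0 | P0:I, P1:I, P2:E(50), P3:I | bus: BusRd
[2] P1: load  L4 | P0:I, P1:E(20), P2:I, P3:I | bus: BusRd
[3] P3: store L1 := 93 | P0:I, P1:I, P2:I, P3:M(93) | bus: BusRdX
[4] P3: store L3 := 46 | P0:I, P1:I, P2:I, P3:M(46) | bus: BusRdX
[5] P3: store L2 := 88 | P0:I, P1:I, P2:I, P3:M(88) | bus: BusRdX
[6] P1: store L1 := 83 | P0:I, P1:M(83), P2:I, P3:I | bus: BusRdX,Flush
[7] P0: store L6 := 80 | P0:M(80), P1:I, P2:I, P3:I | bus: BusRdX
[8] P1: store L2 := 49 | P0:I, P1:M(49), P2:I, P3:I | bus: BusRdX,Flush
[9] P3: store L5 := 36 | P0:I, P1:I, P2:I, P3:M(36) | bus: BusRdX
[10] P1: store L0 := 55 | P0:I, P1:M(55), P2:I, P3:I | bus: BusRdX
[11] P0: store L6 := 60 | P0:M(60), P1:I, P2:I, P3:I | bus: none
[12] P2: store L5 := 13 | P0:I, P1:I, P2:M(13), P3:I | bus: BusRdX,Flush
[13] P1: load  L0 | P0:I, P1:M(55), P2:I, P3:I | bus: none
[14] P1: load  L1 | P0:I, P1:M(83), P2:I, P3:I | bus: none
[15] P2: load  L3 | P0:I, P1:I, P2:S(46), P3:O(46) | bus: BusRd
[16] P1: load  L0 | P0:I, P1:M(55), P2:I, P3:I | bus: none
[17] P1: load  L4 | P0:I, P1:E(20), P2:I, P3:I | bus: none
[18] P0: load  L6 | P0:M(60), P1:I, P2:I, P3:I | bus: none
[19] P1: load  L3 | P0:I, P1:S(46), P2:S(46), P3:O(46) | bus: BusRd
[20] P1: load  L4 | P0:I, P1:E(20), P2:I, P3:I | bus: none
[21] P0: store L4 := 69 | P0:M(69), P1:I, P2:I, P3:I | bus: BusRdX
[22] P1: load  L1 | P0:I, P1:M(83), P2:I, P3:I | bus: none
[23] P2: load  L5 | P0:I, P1:I, P2:M(13), P3:I | bus: none
[24] P2: store L0 := 1 | P0:I, P1:I, P2:M(1), P3:I | bus: BusRdX,Flush
[25] P2: load  L0 | P0:I, P1:I, P2:M(1), P3:I | bus: none
[26] P0: store L0 := 60 | P0:M(60), P1:I, P2:I, P3:I | bus: BusRdX,Flush
[27] P0: load  L6 | P0:M(60), P1:I, P2:I, P3:I | bus: none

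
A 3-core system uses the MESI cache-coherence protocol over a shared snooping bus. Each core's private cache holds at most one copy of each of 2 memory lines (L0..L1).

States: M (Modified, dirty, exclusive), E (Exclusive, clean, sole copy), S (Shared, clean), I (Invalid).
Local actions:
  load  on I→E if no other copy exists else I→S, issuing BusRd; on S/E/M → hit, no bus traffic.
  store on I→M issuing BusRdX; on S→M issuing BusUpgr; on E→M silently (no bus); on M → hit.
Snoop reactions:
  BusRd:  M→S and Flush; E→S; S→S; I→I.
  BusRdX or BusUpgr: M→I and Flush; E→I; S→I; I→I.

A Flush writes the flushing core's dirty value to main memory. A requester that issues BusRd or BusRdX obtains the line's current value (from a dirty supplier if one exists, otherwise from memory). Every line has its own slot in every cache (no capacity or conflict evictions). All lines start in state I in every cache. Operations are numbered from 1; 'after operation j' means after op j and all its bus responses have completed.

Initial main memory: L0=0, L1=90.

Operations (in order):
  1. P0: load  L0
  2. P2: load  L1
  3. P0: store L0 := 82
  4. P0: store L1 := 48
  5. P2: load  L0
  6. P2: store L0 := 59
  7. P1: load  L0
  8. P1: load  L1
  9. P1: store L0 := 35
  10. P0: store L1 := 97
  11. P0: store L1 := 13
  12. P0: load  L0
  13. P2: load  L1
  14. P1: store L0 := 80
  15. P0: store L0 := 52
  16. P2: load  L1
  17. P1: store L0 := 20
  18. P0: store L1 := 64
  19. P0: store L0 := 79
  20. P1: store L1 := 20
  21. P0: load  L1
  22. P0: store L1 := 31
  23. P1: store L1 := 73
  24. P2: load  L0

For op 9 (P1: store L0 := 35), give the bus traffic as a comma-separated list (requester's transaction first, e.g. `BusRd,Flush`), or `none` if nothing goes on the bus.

bus = BusUpgr

step 1: P0: load  L0  ⟶  EII  (L0)  txn=BusRd  M[L0]=0
step 2: P2: load  L1  ⟶  IIE  (L1)  txn=BusRd  M[L1]=90
step 3: P0: store L0 := 82  ⟶  MII  (L0)  txn=∅  M[L0]=0
step 4: P0: store L1 := 48  ⟶  MII  (L1)  txn=BusRdX  M[L1]=90
step 5: P2: load  L0  ⟶  SIS  (L0)  txn=BusRd+Flush  M[L0]=82
step 6: P2: store L0 := 59  ⟶  IIM  (L0)  txn=BusUpgr  M[L0]=82
step 7: P1: load  L0  ⟶  ISS  (L0)  txn=BusRd+Flush  M[L0]=59
step 8: P1: load  L1  ⟶  SSI  (L1)  txn=BusRd+Flush  M[L1]=48
step 9: P1: store L0 := 35  ⟶  IMI  (L0)  txn=BusUpgr  M[L0]=59
step 10: P0: store L1 := 97  ⟶  MII  (L1)  txn=BusUpgr  M[L1]=48
step 11: P0: store L1 := 13  ⟶  MII  (L1)  txn=∅  M[L1]=48
step 12: P0: load  L0  ⟶  SSI  (L0)  txn=BusRd+Flush  M[L0]=35
step 13: P2: load  L1  ⟶  SIS  (L1)  txn=BusRd+Flush  M[L1]=13
step 14: P1: store L0 := 80  ⟶  IMI  (L0)  txn=BusUpgr  M[L0]=35
step 15: P0: store L0 := 52  ⟶  MII  (L0)  txn=BusRdX+Flush  M[L0]=80
step 16: P2: load  L1  ⟶  SIS  (L1)  txn=∅  M[L1]=13
step 17: P1: store L0 := 20  ⟶  IMI  (L0)  txn=BusRdX+Flush  M[L0]=52
step 18: P0: store L1 := 64  ⟶  MII  (L1)  txn=BusUpgr  M[L1]=13
step 19: P0: store L0 := 79  ⟶  MII  (L0)  txn=BusRdX+Flush  M[L0]=20
step 20: P1: store L1 := 20  ⟶  IMI  (L1)  txn=BusRdX+Flush  M[L1]=64
step 21: P0: load  L1  ⟶  SSI  (L1)  txn=BusRd+Flush  M[L1]=20
step 22: P0: store L1 := 31  ⟶  MII  (L1)  txn=BusUpgr  M[L1]=20
step 23: P1: store L1 := 73  ⟶  IMI  (L1)  txn=BusRdX+Flush  M[L1]=31
step 24: P2: load  L0  ⟶  SIS  (L0)  txn=BusRd+Flush  M[L0]=79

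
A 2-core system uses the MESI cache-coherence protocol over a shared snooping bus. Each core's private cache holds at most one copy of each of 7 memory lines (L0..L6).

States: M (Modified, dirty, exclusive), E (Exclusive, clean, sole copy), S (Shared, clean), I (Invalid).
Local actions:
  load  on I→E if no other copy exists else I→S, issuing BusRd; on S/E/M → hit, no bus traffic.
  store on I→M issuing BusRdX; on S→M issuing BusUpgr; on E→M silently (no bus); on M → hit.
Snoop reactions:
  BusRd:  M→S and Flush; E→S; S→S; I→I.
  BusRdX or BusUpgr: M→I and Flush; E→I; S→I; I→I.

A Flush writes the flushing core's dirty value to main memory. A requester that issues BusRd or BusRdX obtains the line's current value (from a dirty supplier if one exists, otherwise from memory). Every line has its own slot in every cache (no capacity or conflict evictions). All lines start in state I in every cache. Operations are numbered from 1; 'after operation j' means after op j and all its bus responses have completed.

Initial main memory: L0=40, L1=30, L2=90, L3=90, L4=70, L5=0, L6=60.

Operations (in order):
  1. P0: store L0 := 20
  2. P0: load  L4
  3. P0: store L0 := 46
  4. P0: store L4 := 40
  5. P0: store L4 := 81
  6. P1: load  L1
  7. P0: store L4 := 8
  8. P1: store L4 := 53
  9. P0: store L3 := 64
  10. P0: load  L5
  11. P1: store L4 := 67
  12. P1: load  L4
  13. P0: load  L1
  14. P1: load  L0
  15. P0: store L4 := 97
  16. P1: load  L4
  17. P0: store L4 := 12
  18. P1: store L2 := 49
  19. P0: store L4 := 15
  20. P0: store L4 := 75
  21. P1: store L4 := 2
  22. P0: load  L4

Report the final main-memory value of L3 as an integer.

step 1: P0: store L0 := 20  ⟶  MI  (L0)  txn=BusRdX  M[L0]=40
step 2: P0: load  L4  ⟶  EI  (L4)  txn=BusRd  M[L4]=70
step 3: P0: store L0 := 46  ⟶  MI  (L0)  txn=∅  M[L0]=40
step 4: P0: store L4 := 40  ⟶  MI  (L4)  txn=∅  M[L4]=70
step 5: P0: store L4 := 81  ⟶  MI  (L4)  txn=∅  M[L4]=70
step 6: P1: load  L1  ⟶  IE  (L1)  txn=BusRd  M[L1]=30
step 7: P0: store L4 := 8  ⟶  MI  (L4)  txn=∅  M[L4]=70
step 8: P1: store L4 := 53  ⟶  IM  (L4)  txn=BusRdX+Flush  M[L4]=8
step 9: P0: store L3 := 64  ⟶  MI  (L3)  txn=BusRdX  M[L3]=90
step 10: P0: load  L5  ⟶  EI  (L5)  txn=BusRd  M[L5]=0
step 11: P1: store L4 := 67  ⟶  IM  (L4)  txn=∅  M[L4]=8
step 12: P1: load  L4  ⟶  IM  (L4)  txn=∅  M[L4]=8
step 13: P0: load  L1  ⟶  SS  (L1)  txn=BusRd  M[L1]=30
step 14: P1: load  L0  ⟶  SS  (L0)  txn=BusRd+Flush  M[L0]=46
step 15: P0: store L4 := 97  ⟶  MI  (L4)  txn=BusRdX+Flush  M[L4]=67
step 16: P1: load  L4  ⟶  SS  (L4)  txn=BusRd+Flush  M[L4]=97
step 17: P0: store L4 := 12  ⟶  MI  (L4)  txn=BusUpgr  M[L4]=97
step 18: P1: store L2 := 49  ⟶  IM  (L2)  txn=BusRdX  M[L2]=90
step 19: P0: store L4 := 15  ⟶  MI  (L4)  txn=∅  M[L4]=97
step 20: P0: store L4 := 75  ⟶  MI  (L4)  txn=∅  M[L4]=97
step 21: P1: store L4 := 2  ⟶  IM  (L4)  txn=BusRdX+Flush  M[L4]=75
step 22: P0: load  L4  ⟶  SS  (L4)  txn=BusRd+Flush  M[L4]=2

memory[L3] = 90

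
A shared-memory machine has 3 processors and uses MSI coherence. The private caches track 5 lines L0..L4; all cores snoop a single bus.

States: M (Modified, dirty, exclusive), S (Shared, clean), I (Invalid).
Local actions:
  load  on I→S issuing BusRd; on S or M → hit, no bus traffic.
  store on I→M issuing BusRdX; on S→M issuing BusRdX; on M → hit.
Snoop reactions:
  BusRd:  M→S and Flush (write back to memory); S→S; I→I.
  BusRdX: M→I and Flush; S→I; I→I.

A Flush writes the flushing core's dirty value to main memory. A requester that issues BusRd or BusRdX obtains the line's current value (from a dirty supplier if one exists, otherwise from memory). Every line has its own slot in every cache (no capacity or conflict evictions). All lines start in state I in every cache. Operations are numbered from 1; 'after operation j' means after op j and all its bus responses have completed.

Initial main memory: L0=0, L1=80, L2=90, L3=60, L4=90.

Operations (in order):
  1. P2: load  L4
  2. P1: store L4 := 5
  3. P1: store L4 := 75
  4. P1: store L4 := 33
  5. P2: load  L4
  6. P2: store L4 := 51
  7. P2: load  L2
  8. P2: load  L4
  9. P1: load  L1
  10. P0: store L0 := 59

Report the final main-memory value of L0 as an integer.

memory[L0] = 0

  op1 P2: load  L4 → I/I/S on L4; bus BusRd; mem=90
  op2 P1: store L4 := 5 → I/M/I on L4; bus BusRdX; mem=90
  op3 P1: store L4 := 75 → I/M/I on L4; bus (none); mem=90
  op4 P1: store L4 := 33 → I/M/I on L4; bus (none); mem=90
  op5 P2: load  L4 → I/S/S on L4; bus BusRd Flush; mem=33
  op6 P2: store L4 := 51 → I/I/M on L4; bus BusRdX; mem=33
  op7 P2: load  L2 → I/I/S on L2; bus BusRd; mem=90
  op8 P2: load  L4 → I/I/M on L4; bus (none); mem=33
  op9 P1: load  L1 → I/S/I on L1; bus BusRd; mem=80
  op10 P0: store L0 := 59 → M/I/I on L0; bus BusRdX; mem=0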